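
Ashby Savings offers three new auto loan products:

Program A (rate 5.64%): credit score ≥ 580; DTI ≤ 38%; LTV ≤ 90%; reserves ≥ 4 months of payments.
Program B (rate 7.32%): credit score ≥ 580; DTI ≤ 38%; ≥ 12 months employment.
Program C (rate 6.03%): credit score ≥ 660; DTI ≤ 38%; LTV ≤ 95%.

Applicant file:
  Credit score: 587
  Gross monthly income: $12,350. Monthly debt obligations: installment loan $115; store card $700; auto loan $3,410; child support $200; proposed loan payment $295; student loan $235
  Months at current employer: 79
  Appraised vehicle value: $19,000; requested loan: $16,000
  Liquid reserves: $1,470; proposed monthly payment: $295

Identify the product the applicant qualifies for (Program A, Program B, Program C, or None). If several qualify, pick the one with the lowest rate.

None

Total debts = (115 + 700 + 3,410 + 200 + 295 + 235) = 4,955; DTI = 4,955/12,350 = 40.1%.
LTV = 16,000/19,000 = 84.2%.
Reserves = 1,470/295 = 5.0 months.
Program A: score 587 ≥ 580; DTI 40.1% > 38%; LTV 84.2% ≤ 90%; reserves 5.0 ≥ 4 mo → does not qualify.
Program B: score 587 ≥ 580; DTI 40.1% > 38%; employment 79 ≥ 12 mo → does not qualify.
Program C: score 587 < 660; DTI 40.1% > 38%; LTV 84.2% ≤ 95% → does not qualify.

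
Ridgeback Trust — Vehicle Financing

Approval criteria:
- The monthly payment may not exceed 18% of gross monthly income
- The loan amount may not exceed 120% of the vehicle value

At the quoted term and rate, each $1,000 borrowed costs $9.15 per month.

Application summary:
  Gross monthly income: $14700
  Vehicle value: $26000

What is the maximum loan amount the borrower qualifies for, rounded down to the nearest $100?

$31,200

Payment cap: 18% × $14,700 = $2,646/month.
At $9.15 per $1,000, that supports 2,646/9.15 × 1,000 ≈ $289,180 → $289,100.
LTV cap: 120% × $26,000 = $31,200 → $31,200.
Binding constraint: loan-to-value.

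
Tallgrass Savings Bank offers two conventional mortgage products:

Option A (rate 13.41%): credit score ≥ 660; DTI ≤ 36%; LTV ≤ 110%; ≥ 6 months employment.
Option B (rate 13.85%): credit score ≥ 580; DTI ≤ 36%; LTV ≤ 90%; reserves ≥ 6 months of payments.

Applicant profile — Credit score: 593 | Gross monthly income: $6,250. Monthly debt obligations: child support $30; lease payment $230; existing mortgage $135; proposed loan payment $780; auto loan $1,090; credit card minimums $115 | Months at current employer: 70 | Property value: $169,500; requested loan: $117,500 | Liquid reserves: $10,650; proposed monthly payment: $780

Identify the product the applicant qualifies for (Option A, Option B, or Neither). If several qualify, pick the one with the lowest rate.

Total debts = (30 + 230 + 135 + 780 + 1,090 + 115) = 2,380; DTI = 2,380/6,250 = 38.1%.
LTV = 117,500/169,500 = 69.3%.
Reserves = 10,650/780 = 13.7 months.
Option A: score 593 < 660; DTI 38.1% > 36%; LTV 69.3% ≤ 110%; employment 70 ≥ 6 mo → does not qualify.
Option B: score 593 ≥ 580; DTI 38.1% > 36%; LTV 69.3% ≤ 90%; reserves 13.7 ≥ 6 mo → does not qualify.

Neither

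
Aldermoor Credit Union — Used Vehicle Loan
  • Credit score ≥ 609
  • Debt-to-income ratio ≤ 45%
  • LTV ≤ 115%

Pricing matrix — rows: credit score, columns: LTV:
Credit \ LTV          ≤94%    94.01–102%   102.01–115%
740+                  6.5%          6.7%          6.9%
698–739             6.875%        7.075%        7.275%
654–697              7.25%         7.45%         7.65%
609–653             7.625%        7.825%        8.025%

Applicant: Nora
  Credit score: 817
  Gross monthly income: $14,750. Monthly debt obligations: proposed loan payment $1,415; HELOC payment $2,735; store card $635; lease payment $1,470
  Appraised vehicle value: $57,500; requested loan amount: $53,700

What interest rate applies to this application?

6.5%

Credit score 817 ≥ 609; Total monthly debts = (1,415 + 2,735 + 635 + 1,470) = 6,255. DTI = 6,255/14,750 = 42.4% ≤ 45%
LTV = 53,700/57,500 = 93.4% ≤ 115%
Score 817 is in the 740+ band; LTV 93.4% is in the ≤94% band → 6.5%.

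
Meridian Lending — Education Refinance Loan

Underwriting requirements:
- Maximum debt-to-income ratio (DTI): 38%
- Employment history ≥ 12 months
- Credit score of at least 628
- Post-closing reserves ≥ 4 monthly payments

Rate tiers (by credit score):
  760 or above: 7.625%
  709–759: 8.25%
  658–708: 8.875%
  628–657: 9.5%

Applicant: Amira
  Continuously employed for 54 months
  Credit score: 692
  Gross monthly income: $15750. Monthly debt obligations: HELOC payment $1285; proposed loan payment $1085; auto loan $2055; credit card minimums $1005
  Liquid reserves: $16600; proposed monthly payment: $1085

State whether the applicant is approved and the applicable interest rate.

Approved at 8.875%

Credit score 692 ≥ 628 (meets minimum)
Reserves = 16,600/1,085 = 15.3 months ≥ 4
Employment 54 ≥ 12 months
Total monthly debts = (1,285 + 1,085 + 2,055 + 1,005) = 5,430. DTI = 5,430/15,750 = 34.5% ≤ 38%
All requirements met. Score 692 falls in the 658–708 tier → 8.875%.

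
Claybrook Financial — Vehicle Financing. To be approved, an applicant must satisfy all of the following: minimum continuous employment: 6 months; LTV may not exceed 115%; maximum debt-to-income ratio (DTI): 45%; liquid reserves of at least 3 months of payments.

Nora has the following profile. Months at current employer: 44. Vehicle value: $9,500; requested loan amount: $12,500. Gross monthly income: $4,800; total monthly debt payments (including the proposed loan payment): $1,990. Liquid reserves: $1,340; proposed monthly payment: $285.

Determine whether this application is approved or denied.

Denied

Employment 44 ≥ 6 months
LTV = 12,500/9,500 = 131.6% > 115%
DTI = 1,990/4,800 = 41.5% ≤ 45%
Reserves: 1,340 ÷ 285 = 4.7 months (meets 3-month minimum)
Fails on LTV.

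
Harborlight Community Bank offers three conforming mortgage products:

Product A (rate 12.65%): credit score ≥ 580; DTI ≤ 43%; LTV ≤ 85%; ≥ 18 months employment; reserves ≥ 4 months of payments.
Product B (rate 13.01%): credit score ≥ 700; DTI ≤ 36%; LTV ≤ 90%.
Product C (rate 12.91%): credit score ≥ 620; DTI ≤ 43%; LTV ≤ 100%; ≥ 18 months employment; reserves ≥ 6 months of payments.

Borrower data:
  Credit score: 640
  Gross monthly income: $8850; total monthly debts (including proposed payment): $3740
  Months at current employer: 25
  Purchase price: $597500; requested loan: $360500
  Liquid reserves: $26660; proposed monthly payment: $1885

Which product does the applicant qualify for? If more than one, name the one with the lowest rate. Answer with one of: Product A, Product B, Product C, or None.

Product A

DTI = 3,740/8,850 = 42.3%.
LTV = 360,500/597,500 = 60.3%.
Reserves = 26,660/1,885 = 14.1 months.
Product A: score 640 ≥ 580; DTI 42.3% ≤ 43%; LTV 60.3% ≤ 85%; employment 25 ≥ 18 mo; reserves 14.1 ≥ 4 mo → qualifies.
Product B: score 640 < 700; DTI 42.3% > 36%; LTV 60.3% ≤ 90% → does not qualify.
Product C: score 640 ≥ 620; DTI 42.3% ≤ 43%; LTV 60.3% ≤ 100%; employment 25 ≥ 18 mo; reserves 14.1 ≥ 6 mo → qualifies.
Qualifying: Product A, Product C. Lowest rate is 12.65% → Product A.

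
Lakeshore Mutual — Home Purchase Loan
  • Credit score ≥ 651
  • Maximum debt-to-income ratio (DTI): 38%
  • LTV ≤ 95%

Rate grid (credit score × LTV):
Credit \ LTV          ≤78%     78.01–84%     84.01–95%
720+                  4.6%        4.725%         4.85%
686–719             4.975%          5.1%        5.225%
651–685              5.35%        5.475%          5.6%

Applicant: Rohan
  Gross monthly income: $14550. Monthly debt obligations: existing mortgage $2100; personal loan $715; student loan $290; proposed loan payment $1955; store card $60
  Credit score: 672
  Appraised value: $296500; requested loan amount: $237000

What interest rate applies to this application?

5.475%

Credit score 672 ≥ 651; Total monthly debts = (2,100 + 715 + 290 + 1,955 + 60) = 5,120. Debt-to-income = 5,120/14,550 = 35.2% — meets 38% limit
Loan-to-value = 237,000/296,500 = 79.9% — pass (95% max)
Row: 672 falls in 651–685. Column: 79.9% falls in 78.01–84%. Rate = 5.475%.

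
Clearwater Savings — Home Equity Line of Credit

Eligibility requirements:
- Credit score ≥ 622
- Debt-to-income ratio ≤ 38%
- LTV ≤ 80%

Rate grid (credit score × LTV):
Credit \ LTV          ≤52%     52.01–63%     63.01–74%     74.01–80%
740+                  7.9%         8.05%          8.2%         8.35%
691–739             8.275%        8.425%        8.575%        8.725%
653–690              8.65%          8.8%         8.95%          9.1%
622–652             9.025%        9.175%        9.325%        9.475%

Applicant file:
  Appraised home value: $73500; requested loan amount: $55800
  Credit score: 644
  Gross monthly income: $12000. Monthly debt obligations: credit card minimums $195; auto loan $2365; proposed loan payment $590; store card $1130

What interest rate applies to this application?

Credit score 644 ≥ 622; Total monthly debts = (195 + 2,365 + 590 + 1,130) = 4,280. DTI: 4,280 ÷ 12,000 = 35.7%, within the 38% cap
Loan-to-value = 55,800/73,500 = 75.9% — pass (80% max)
Row: 644 falls in 622–652. Column: 75.9% falls in 74.01–80%. Rate = 9.475%.

9.475%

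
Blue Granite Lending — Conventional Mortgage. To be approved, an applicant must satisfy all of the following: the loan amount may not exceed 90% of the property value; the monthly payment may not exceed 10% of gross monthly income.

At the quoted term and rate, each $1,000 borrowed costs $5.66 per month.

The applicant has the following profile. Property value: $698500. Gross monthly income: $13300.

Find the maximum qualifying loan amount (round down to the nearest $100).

$234,900

Payment cap: 10% × $13,300 = $1,330/month.
At $5.66 per $1,000, that supports 1,330/5.66 × 1,000 ≈ $234,982 → $234,900.
LTV cap: 90% × $698,500 = $628,650 → $628,600.
Binding constraint: payment-to-income.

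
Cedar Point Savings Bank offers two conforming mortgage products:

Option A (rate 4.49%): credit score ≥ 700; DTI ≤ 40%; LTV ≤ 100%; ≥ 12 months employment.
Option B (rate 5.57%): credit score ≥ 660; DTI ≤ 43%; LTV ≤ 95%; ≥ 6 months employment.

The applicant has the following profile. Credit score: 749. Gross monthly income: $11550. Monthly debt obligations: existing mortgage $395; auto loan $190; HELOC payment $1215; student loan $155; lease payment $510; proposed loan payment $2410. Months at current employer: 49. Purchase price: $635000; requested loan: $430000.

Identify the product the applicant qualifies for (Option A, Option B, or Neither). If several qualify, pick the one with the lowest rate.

Option B

Total debts = (395 + 190 + 1,215 + 155 + 510 + 2,410) = 4,875; DTI = 4,875/11,550 = 42.2%.
LTV = 430,000/635,000 = 67.7%.
Option A: score 749 ≥ 700; DTI 42.2% > 40%; LTV 67.7% ≤ 100%; employment 49 ≥ 12 mo → does not qualify.
Option B: score 749 ≥ 660; DTI 42.2% ≤ 43%; LTV 67.7% ≤ 95%; employment 49 ≥ 6 mo → qualifies.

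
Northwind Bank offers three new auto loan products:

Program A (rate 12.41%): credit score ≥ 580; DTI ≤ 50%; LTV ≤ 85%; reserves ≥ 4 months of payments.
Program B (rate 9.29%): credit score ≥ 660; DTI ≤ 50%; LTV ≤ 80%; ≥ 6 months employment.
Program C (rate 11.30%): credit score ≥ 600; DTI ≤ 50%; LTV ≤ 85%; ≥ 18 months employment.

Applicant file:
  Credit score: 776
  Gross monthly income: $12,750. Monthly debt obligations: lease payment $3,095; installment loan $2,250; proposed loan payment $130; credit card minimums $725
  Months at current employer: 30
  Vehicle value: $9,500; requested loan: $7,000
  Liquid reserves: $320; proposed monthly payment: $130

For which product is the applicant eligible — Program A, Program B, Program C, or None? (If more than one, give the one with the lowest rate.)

Program B

Total debts = (3,095 + 2,250 + 130 + 725) = 6,200; DTI = 6,200/12,750 = 48.6%.
LTV = 7,000/9,500 = 73.7%.
Reserves = 320/130 = 2.5 months.
Program A: score 776 ≥ 580; DTI 48.6% ≤ 50%; LTV 73.7% ≤ 85%; reserves 2.5 < 4 mo → does not qualify.
Program B: score 776 ≥ 660; DTI 48.6% ≤ 50%; LTV 73.7% ≤ 80%; employment 30 ≥ 6 mo → qualifies.
Program C: score 776 ≥ 600; DTI 48.6% ≤ 50%; LTV 73.7% ≤ 85%; employment 30 ≥ 18 mo → qualifies.
Qualifying: Program B, Program C. Lowest rate is 9.29% → Program B.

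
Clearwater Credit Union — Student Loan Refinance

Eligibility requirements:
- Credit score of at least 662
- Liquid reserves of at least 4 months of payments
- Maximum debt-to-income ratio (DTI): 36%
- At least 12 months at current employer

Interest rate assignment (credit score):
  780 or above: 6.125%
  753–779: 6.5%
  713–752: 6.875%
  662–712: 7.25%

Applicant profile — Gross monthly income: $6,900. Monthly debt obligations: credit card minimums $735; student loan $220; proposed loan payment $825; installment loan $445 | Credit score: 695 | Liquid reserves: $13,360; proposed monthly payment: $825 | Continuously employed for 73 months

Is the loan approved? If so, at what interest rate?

Approved at 7.25%

Credit score 695 ≥ 662 (meets minimum)
Employment 73 ≥ 12 months
Total monthly debts = (735 + 220 + 825 + 445) = 2,225. DTI = 2,225/6,900 = 32.2% ≤ 36%
Reserves = 13,360/825 = 16.2 months ≥ 4
All requirements met. Score 695 falls in the 662–712 tier → 7.25%.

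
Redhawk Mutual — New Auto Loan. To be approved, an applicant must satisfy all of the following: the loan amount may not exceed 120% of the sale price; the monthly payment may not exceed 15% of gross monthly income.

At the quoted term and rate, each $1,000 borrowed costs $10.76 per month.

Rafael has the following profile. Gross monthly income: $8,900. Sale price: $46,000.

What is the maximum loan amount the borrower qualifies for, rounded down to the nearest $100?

Payment cap: 15% × $8,900 = $1,335/month.
At $10.76 per $1,000, that supports 1,335/10.76 × 1,000 ≈ $124,070 → $124,000.
LTV cap: 120% × $46,000 = $55,200 → $55,200.
Binding constraint: loan-to-value.

$55,200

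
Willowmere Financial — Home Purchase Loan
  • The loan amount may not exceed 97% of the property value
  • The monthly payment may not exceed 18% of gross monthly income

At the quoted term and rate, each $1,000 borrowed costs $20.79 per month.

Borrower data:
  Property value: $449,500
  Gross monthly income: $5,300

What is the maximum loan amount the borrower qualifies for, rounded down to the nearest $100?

$45,800

Payment cap: 18% × $5,300 = $954/month.
At $20.79 per $1,000, that supports 954/20.79 × 1,000 ≈ $45,887 → $45,800.
LTV cap: 97% × $449,500 = $436,015 → $436,000.
Binding constraint: payment-to-income.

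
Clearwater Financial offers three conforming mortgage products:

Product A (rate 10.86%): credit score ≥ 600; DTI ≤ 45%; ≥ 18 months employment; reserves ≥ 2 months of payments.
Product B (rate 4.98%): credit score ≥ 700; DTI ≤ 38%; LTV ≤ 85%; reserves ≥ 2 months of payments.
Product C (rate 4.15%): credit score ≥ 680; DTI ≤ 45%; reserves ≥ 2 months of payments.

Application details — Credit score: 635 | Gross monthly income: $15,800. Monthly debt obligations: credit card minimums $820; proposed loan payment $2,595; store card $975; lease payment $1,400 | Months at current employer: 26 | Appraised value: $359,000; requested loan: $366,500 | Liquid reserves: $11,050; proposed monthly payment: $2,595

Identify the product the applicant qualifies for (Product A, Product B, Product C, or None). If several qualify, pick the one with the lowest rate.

Product A

Total debts = (820 + 2,595 + 975 + 1,400) = 5,790; DTI = 5,790/15,800 = 36.6%.
LTV = 366,500/359,000 = 102.1%.
Reserves = 11,050/2,595 = 4.3 months.
Product A: score 635 ≥ 600; DTI 36.6% ≤ 45%; employment 26 ≥ 18 mo; reserves 4.3 ≥ 2 mo → qualifies.
Product B: score 635 < 700; DTI 36.6% ≤ 38%; LTV 102.1% > 85%; reserves 4.3 ≥ 2 mo → does not qualify.
Product C: score 635 < 680; DTI 36.6% ≤ 45%; reserves 4.3 ≥ 2 mo → does not qualify.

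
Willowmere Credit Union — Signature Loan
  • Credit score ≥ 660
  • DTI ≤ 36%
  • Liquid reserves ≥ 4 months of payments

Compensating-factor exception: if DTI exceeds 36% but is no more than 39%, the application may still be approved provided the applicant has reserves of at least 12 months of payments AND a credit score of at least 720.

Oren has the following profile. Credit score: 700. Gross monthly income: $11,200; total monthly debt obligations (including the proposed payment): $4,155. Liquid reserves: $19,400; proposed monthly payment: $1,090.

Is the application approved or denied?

Denied

Credit score 700 ≥ 660 (meets base)
DTI: 4,155 ÷ 11,200 = 37.1%, over the 36% base limit.
Reserves: 19,400 ÷ 1,090 = 17.8 months (meets 4-month minimum)
37.1% falls in the override range (36%–39%), so the compensating-factor test applies.
Override check — reserves: 17.8 mo (ok); score: 700 (below 720).
Compensating-factor requirement not fully met.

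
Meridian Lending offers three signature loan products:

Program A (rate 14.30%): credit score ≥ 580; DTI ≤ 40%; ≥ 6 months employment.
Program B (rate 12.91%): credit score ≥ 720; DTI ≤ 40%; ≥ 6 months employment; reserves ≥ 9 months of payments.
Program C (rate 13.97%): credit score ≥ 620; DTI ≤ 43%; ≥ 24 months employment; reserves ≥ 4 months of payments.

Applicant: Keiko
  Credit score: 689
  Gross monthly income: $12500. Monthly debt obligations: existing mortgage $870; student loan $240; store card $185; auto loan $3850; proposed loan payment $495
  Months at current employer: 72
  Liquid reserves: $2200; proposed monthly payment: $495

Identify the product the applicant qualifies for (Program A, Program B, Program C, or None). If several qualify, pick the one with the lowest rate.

None

Total debts = (870 + 240 + 185 + 3,850 + 495) = 5,640; DTI = 5,640/12,500 = 45.1%.
Reserves = 2,200/495 = 4.4 months.
Program A: score 689 ≥ 580; DTI 45.1% > 40%; employment 72 ≥ 6 mo → does not qualify.
Program B: score 689 < 720; DTI 45.1% > 40%; employment 72 ≥ 6 mo; reserves 4.4 < 9 mo → does not qualify.
Program C: score 689 ≥ 620; DTI 45.1% > 43%; employment 72 ≥ 24 mo; reserves 4.4 ≥ 4 mo → does not qualify.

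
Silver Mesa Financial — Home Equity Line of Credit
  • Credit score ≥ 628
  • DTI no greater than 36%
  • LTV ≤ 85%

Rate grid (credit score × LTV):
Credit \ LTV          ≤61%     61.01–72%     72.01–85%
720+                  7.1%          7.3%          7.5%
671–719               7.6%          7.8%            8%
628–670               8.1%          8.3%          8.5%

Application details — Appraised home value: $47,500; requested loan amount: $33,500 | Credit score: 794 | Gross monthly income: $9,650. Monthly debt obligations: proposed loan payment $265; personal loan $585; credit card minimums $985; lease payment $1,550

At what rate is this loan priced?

7.3%

Credit score 794 ≥ 628; Total monthly debts = (265 + 585 + 985 + 1,550) = 3,385. DTI: 3,385 ÷ 9,650 = 35.1%, within the 36% cap
LTV: 33,500 ÷ 47,500 = 70.5%, within 85% cap
Row: 794 falls in 720+. Column: 70.5% falls in 61.01–72%. Rate = 7.3%.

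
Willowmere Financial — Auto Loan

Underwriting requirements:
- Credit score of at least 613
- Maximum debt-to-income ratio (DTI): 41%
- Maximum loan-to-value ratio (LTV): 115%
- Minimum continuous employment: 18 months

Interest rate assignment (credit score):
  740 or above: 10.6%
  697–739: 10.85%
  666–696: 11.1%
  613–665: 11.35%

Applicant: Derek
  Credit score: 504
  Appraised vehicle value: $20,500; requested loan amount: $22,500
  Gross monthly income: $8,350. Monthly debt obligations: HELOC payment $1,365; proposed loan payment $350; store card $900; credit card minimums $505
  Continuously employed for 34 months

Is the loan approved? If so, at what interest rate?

Denied

Credit score 504 < 613 (below minimum)
Employment 34 ≥ 18 months
Total monthly debts = (1,365 + 350 + 900 + 505) = 3,120. DTI = 3,120/8,350 = 37.4% ≤ 41%
LTV = 22,500/20,500 = 109.8% ≤ 115%
Not all requirements met → denied.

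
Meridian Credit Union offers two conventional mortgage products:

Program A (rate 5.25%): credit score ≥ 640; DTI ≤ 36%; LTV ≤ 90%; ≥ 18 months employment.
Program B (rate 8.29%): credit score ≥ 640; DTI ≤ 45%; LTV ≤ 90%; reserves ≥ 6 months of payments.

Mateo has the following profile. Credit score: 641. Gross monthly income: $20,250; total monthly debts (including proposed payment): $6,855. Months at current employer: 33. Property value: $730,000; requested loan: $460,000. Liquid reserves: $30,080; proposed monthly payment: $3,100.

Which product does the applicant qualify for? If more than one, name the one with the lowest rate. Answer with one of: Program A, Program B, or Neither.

DTI = 6,855/20,250 = 33.9%.
LTV = 460,000/730,000 = 63%.
Reserves = 30,080/3,100 = 9.7 months.
Program A: score 641 ≥ 640; DTI 33.9% ≤ 36%; LTV 63% ≤ 90%; employment 33 ≥ 18 mo → qualifies.
Program B: score 641 ≥ 640; DTI 33.9% ≤ 45%; LTV 63% ≤ 90%; reserves 9.7 ≥ 6 mo → qualifies.
Qualifying: Program A, Program B. Lowest rate is 5.25% → Program A.

Program A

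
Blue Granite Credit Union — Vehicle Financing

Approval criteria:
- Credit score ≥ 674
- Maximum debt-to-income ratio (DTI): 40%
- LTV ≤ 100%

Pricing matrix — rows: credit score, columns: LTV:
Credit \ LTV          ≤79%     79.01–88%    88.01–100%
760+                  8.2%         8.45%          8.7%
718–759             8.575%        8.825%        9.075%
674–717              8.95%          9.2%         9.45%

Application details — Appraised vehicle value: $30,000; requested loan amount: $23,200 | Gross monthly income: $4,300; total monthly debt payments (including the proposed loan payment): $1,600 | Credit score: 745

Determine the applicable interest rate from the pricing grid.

Credit score 745 ≥ 674; DTI: 1,600 ÷ 4,300 = 37.2%, within the 40% cap
LTV = 23,200/30,000 = 77.3% ≤ 100%
Credit 745 → row 718–759; LTV 77.3% → column ≤79%. Grid cell → 8.575%.

8.575%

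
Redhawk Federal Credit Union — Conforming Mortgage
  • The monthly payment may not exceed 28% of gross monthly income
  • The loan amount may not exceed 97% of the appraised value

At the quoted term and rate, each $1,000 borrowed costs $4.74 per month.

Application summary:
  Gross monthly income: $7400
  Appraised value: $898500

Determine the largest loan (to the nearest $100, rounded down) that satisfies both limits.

Payment cap: 28% × $7,400 = $2,072/month.
At $4.74 per $1,000, that supports 2,072/4.74 × 1,000 ≈ $437,130 → $437,100.
LTV cap: 97% × $898,500 = $871,545 → $871,500.
Binding constraint: payment-to-income.

$437,100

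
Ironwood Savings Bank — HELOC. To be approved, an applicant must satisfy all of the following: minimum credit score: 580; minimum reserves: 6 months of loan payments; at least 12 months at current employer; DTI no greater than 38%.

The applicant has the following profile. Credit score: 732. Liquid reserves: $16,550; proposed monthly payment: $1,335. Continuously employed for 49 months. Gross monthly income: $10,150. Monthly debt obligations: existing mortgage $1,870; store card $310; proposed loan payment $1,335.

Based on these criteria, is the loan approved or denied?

Approved

Credit score 732 ≥ 580 (meets)
Reserves = 16,550/1,335 = 12.4 months ≥ 6
Employment 49 ≥ 12 months
Total monthly debts = (1,870 + 310 + 1,335) = 3,515. DTI: 3,515 ÷ 10,150 = 34.6%, within the 38% cap
All criteria satisfied.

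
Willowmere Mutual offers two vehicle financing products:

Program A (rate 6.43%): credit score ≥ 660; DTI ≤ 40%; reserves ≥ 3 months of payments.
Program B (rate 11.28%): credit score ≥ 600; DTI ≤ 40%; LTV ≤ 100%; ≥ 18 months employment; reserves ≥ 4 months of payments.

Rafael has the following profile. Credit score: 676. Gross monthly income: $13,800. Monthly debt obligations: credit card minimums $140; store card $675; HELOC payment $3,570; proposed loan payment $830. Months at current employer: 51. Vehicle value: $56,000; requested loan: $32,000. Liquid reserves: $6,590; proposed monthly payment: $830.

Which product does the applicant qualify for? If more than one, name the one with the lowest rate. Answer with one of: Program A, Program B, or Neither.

Total debts = (140 + 675 + 3,570 + 830) = 5,215; DTI = 5,215/13,800 = 37.8%.
LTV = 32,000/56,000 = 57.1%.
Reserves = 6,590/830 = 7.9 months.
Program A: score 676 ≥ 660; DTI 37.8% ≤ 40%; reserves 7.9 ≥ 3 mo → qualifies.
Program B: score 676 ≥ 600; DTI 37.8% ≤ 40%; LTV 57.1% ≤ 100%; employment 51 ≥ 18 mo; reserves 7.9 ≥ 4 mo → qualifies.
Qualifying: Program A, Program B. Lowest rate is 6.43% → Program A.

Program A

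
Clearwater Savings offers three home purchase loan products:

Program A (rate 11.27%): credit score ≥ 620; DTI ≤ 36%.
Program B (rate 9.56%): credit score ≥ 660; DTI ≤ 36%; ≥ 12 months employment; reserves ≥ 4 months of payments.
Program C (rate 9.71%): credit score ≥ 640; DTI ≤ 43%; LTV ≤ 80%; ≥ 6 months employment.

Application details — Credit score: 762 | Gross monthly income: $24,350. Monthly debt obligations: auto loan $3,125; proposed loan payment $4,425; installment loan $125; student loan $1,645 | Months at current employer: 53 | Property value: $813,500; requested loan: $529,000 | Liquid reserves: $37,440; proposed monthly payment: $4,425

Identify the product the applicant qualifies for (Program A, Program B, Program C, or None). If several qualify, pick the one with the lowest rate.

Program C

Total debts = (3,125 + 4,425 + 125 + 1,645) = 9,320; DTI = 9,320/24,350 = 38.3%.
LTV = 529,000/813,500 = 65%.
Reserves = 37,440/4,425 = 8.5 months.
Program A: score 762 ≥ 620; DTI 38.3% > 36% → does not qualify.
Program B: score 762 ≥ 660; DTI 38.3% > 36%; employment 53 ≥ 12 mo; reserves 8.5 ≥ 4 mo → does not qualify.
Program C: score 762 ≥ 640; DTI 38.3% ≤ 43%; LTV 65% ≤ 80%; employment 53 ≥ 6 mo → qualifies.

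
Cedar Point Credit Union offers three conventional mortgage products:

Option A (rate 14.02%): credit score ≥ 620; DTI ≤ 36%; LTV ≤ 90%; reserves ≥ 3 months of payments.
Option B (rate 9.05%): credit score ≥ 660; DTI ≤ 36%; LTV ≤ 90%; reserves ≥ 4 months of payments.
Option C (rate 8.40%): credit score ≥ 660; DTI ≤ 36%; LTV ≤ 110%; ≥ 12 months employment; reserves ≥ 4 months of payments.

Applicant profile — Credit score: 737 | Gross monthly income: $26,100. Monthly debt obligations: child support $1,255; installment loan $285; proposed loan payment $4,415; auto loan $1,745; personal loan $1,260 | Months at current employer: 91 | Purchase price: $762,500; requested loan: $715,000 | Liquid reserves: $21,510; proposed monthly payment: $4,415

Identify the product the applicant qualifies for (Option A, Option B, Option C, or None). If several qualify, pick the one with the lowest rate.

Total debts = (1,255 + 285 + 4,415 + 1,745 + 1,260) = 8,960; DTI = 8,960/26,100 = 34.3%.
LTV = 715,000/762,500 = 93.8%.
Reserves = 21,510/4,415 = 4.9 months.
Option A: score 737 ≥ 620; DTI 34.3% ≤ 36%; LTV 93.8% > 90%; reserves 4.9 ≥ 3 mo → does not qualify.
Option B: score 737 ≥ 660; DTI 34.3% ≤ 36%; LTV 93.8% > 90%; reserves 4.9 ≥ 4 mo → does not qualify.
Option C: score 737 ≥ 660; DTI 34.3% ≤ 36%; LTV 93.8% ≤ 110%; employment 91 ≥ 12 mo; reserves 4.9 ≥ 4 mo → qualifies.

Option C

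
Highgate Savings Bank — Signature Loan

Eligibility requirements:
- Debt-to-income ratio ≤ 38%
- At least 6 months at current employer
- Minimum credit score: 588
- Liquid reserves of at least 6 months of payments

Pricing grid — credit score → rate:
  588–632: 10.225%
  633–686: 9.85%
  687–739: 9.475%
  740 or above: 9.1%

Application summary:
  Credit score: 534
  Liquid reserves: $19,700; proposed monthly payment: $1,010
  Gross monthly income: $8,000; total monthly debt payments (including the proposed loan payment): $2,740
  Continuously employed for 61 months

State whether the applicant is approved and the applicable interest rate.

Credit score 534 < 588 (below minimum)
Employment 61 ≥ 6 months
Reserves = 19,700/1,010 = 19.5 months ≥ 6
DTI: 2,740 ÷ 8,000 = 34.2%, within the 38% cap
Not all requirements met → denied.

Denied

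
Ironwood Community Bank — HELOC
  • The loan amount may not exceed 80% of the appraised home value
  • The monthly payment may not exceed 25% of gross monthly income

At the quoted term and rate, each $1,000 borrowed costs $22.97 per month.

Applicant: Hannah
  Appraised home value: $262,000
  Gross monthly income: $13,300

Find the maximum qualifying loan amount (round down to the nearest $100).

$144,700

Payment cap: 25% × $13,300 = $3,325/month.
At $22.97 per $1,000, that supports 3,325/22.97 × 1,000 ≈ $144,754 → $144,700.
LTV cap: 80% × $262,000 = $209,600 → $209,600.
Binding constraint: payment-to-income.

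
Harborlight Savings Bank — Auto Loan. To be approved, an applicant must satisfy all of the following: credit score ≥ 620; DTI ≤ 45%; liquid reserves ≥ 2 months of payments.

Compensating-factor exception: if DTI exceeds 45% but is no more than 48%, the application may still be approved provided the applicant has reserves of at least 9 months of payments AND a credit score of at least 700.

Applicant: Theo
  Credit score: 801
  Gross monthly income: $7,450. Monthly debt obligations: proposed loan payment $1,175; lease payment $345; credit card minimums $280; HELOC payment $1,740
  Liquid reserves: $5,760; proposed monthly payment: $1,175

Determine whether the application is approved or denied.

Denied

Credit score 801 ≥ 620 (meets base)
Total debts = (1,175 + 345 + 280 + 1,740) = 3,540. DTI: 3,540 ÷ 7,450 = 47.5%, over the 45% base limit.
Reserves: 5,760 ÷ 1,175 = 4.9 months (meets 2-month minimum)
47.5% falls in the override range (45%–48%), so the compensating-factor test applies.
Override check — reserves: 4.9 mo (short of 9); score: 801 (ok).
Override conditions not both satisfied; exception does not apply.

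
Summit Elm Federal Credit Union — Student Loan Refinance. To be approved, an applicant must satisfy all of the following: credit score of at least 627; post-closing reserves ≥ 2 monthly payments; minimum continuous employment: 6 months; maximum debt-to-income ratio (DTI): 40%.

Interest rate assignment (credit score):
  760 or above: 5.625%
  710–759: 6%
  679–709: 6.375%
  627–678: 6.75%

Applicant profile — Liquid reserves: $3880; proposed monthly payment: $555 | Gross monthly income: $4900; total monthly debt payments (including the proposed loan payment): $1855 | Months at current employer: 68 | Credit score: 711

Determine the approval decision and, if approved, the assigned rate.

Approved at 6%

Credit score 711 ≥ 627 (meets minimum)
Debt-to-income = 1,855/4,900 = 37.9% — meets 40% limit
Employment 68 ≥ 6 months
Reserves: 3,880 ÷ 555 = 7.0 months (meets 2-month minimum)
All requirements met. Score 711 falls in the 710–759 tier → 6%.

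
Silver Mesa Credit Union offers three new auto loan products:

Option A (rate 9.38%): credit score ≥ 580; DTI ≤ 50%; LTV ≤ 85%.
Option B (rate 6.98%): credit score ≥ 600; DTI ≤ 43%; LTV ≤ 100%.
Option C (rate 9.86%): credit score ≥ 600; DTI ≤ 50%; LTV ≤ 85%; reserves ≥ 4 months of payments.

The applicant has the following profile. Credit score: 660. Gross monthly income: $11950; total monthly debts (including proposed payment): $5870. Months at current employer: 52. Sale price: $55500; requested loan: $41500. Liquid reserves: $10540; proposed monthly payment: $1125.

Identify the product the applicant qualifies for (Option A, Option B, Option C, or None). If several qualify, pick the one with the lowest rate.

Option A

DTI = 5,870/11,950 = 49.1%.
LTV = 41,500/55,500 = 74.8%.
Reserves = 10,540/1,125 = 9.4 months.
Option A: score 660 ≥ 580; DTI 49.1% ≤ 50%; LTV 74.8% ≤ 85% → qualifies.
Option B: score 660 ≥ 600; DTI 49.1% > 43%; LTV 74.8% ≤ 100% → does not qualify.
Option C: score 660 ≥ 600; DTI 49.1% ≤ 50%; LTV 74.8% ≤ 85%; reserves 9.4 ≥ 4 mo → qualifies.
Qualifying: Option A, Option C. Lowest rate is 9.38% → Option A.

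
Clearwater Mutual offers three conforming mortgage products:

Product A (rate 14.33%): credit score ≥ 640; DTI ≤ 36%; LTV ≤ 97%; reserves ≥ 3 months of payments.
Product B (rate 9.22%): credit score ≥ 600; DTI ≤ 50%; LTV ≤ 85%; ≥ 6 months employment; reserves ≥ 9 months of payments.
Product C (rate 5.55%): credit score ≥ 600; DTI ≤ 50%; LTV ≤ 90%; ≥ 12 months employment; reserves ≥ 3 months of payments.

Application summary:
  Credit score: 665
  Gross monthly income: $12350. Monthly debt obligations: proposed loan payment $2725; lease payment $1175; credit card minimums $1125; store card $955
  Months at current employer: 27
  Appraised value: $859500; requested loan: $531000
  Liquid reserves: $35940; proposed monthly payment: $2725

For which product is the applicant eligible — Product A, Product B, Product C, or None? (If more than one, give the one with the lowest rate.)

Product C

Total debts = (2,725 + 1,175 + 1,125 + 955) = 5,980; DTI = 5,980/12,350 = 48.4%.
LTV = 531,000/859,500 = 61.8%.
Reserves = 35,940/2,725 = 13.2 months.
Product A: score 665 ≥ 640; DTI 48.4% > 36%; LTV 61.8% ≤ 97%; reserves 13.2 ≥ 3 mo → does not qualify.
Product B: score 665 ≥ 600; DTI 48.4% ≤ 50%; LTV 61.8% ≤ 85%; employment 27 ≥ 6 mo; reserves 13.2 ≥ 9 mo → qualifies.
Product C: score 665 ≥ 600; DTI 48.4% ≤ 50%; LTV 61.8% ≤ 90%; employment 27 ≥ 12 mo; reserves 13.2 ≥ 3 mo → qualifies.
Qualifying: Product B, Product C. Lowest rate is 5.55% → Product C.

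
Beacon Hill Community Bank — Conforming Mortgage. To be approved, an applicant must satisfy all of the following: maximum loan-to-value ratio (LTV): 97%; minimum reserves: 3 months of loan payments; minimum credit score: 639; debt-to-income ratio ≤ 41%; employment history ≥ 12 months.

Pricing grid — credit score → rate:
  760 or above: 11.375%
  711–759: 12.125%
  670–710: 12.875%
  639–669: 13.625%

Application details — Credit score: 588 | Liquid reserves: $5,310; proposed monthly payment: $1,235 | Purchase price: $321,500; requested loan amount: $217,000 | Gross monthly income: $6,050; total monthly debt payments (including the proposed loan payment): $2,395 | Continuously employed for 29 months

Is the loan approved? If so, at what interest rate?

Denied

Credit score 588 < 639 (below minimum)
Employment 29 ≥ 12 months
LTV = 217,000/321,500 = 67.5% ≤ 97%
DTI: 2,395 ÷ 6,050 = 39.6%, within the 41% cap
Reserves = 5,310/1,235 = 4.3 months ≥ 3
Not all requirements met → denied.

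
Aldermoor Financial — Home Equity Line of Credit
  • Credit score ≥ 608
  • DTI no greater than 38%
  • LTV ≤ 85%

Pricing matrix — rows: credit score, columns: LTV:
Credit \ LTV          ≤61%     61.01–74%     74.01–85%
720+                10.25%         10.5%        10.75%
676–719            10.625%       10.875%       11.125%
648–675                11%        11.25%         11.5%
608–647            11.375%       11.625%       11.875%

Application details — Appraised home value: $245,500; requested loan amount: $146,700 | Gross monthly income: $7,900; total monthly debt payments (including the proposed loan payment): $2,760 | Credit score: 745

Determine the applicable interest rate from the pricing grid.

10.25%

Credit score 745 ≥ 608; Debt-to-income = 2,760/7,900 = 34.9% — meets 38% limit
LTV = 146,700/245,500 = 59.8% ≤ 85%
Credit 745 → row 720+; LTV 59.8% → column ≤61%. Grid cell → 10.25%.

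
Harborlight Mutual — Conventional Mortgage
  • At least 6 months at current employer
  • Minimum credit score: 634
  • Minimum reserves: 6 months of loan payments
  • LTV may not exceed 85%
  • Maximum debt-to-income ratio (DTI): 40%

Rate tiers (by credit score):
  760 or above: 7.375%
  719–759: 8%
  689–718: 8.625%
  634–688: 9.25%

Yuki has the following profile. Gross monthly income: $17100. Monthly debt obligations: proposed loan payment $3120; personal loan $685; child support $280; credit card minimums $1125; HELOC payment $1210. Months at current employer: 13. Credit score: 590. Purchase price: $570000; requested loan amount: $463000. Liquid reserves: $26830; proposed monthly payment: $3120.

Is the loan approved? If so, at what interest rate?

Denied

Credit score 590 < 634 (below minimum)
Total monthly debts = (3,120 + 685 + 280 + 1,125 + 1,210) = 6,420. DTI = 6,420/17,100 = 37.5% ≤ 40%
Reserves: 26,830 ÷ 3,120 = 8.6 months (meets 6-month minimum)
Loan-to-value = 463,000/570,000 = 81.2% — pass (85% max)
Employment 13 ≥ 6 months
Not all requirements met → denied.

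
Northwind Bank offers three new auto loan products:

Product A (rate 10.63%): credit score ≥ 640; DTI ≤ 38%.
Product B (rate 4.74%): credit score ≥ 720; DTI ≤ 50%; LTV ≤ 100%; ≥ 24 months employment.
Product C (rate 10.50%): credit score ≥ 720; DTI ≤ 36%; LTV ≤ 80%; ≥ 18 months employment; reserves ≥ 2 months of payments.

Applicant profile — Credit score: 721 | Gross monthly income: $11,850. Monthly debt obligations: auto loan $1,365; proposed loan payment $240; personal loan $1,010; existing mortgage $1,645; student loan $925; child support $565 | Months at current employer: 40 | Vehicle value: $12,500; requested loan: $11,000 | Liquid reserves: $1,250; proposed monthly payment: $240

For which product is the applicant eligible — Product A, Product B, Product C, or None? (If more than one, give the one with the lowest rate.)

Product B

Total debts = (1,365 + 240 + 1,010 + 1,645 + 925 + 565) = 5,750; DTI = 5,750/11,850 = 48.5%.
LTV = 11,000/12,500 = 88%.
Reserves = 1,250/240 = 5.2 months.
Product A: score 721 ≥ 640; DTI 48.5% > 38% → does not qualify.
Product B: score 721 ≥ 720; DTI 48.5% ≤ 50%; LTV 88% ≤ 100%; employment 40 ≥ 24 mo → qualifies.
Product C: score 721 ≥ 720; DTI 48.5% > 36%; LTV 88% > 80%; employment 40 ≥ 18 mo; reserves 5.2 ≥ 2 mo → does not qualify.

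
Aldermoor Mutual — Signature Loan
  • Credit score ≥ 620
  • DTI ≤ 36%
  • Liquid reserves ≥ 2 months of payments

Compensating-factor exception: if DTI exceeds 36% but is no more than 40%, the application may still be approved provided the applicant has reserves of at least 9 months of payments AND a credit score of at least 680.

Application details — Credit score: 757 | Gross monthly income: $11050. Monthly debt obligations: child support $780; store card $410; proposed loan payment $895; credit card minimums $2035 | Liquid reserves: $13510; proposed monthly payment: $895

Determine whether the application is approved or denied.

Credit score 757 ≥ 620 (meets base)
Total debts = (780 + 410 + 895 + 2,035) = 4,120. DTI = 4,120/11,050 = 37.3% > 36% — standard DTI limit exceeded.
Liquid reserves cover 13,510/895 = 15.1 months — ≥ 2 required
DTI 37.3% is within the 36%–40% exception band; checking compensating factors.
Override check — reserves: 15.1 mo (ok); score: 757 (ok).
Both compensating conditions met → exception applies.

Approved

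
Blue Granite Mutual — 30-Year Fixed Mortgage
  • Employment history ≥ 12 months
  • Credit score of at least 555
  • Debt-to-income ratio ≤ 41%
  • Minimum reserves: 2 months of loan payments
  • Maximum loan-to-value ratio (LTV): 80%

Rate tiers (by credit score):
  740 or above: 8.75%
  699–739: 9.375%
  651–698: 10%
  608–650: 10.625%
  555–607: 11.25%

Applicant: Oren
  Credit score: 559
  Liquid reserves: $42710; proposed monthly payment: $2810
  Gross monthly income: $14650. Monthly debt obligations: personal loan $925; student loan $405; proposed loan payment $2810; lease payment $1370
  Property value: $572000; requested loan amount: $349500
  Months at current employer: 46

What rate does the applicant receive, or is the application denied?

Credit score 559 ≥ 555 (meets minimum)
Total monthly debts = (925 + 405 + 2,810 + 1,370) = 5,510. Debt-to-income = 5,510/14,650 = 37.6% — meets 41% limit
LTV = 349,500/572,000 = 61.1% ≤ 80%
Employment 46 ≥ 12 months
Liquid reserves cover 42,710/2,810 = 15.2 months — ≥ 2 required
All requirements met. Score 559 falls in the 555–607 tier → 11.25%.

Approved at 11.25%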